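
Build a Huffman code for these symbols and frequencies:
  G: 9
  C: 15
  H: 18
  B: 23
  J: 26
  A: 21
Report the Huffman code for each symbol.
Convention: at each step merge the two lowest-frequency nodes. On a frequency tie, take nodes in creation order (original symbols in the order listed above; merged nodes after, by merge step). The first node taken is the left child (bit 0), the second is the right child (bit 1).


Huffman tree construction:
Step 1: Merge G(9) + C(15) = 24
Step 2: Merge H(18) + A(21) = 39
Step 3: Merge B(23) + (G+C)(24) = 47
Step 4: Merge J(26) + (H+A)(39) = 65
Step 5: Merge (B+(G+C))(47) + (J+(H+A))(65) = 112
Read each symbol's code off the tree from the root (left child = 0, right child = 1).

Codes:
  G: 010 (length 3)
  C: 011 (length 3)
  H: 110 (length 3)
  B: 00 (length 2)
  J: 10 (length 2)
  A: 111 (length 3)
Average code length: 287/112 = 2.5625 bits/symbol


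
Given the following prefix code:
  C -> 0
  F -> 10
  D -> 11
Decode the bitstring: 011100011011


Decoding step by step:
Bits 0 -> C
Bits 11 -> D
Bits 10 -> F
Bits 0 -> C
Bits 0 -> C
Bits 11 -> D
Bits 0 -> C
Bits 11 -> D


Decoded message: CDFCCDCD


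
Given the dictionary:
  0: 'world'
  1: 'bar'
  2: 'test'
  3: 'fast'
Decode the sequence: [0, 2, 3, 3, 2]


Look up each index in the dictionary:
  0 -> 'world'
  2 -> 'test'
  3 -> 'fast'
  3 -> 'fast'
  2 -> 'test'

Decoded: "world test fast fast test"


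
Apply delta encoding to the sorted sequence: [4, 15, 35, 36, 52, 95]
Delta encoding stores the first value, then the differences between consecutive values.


First value: 4
Deltas:
  15 - 4 = 11
  35 - 15 = 20
  36 - 35 = 1
  52 - 36 = 16
  95 - 52 = 43


Delta encoded: [4, 11, 20, 1, 16, 43]


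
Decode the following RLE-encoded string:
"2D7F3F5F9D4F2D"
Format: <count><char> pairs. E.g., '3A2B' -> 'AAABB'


Expanding each <count><char> pair:
  2D -> 'DD'
  7F -> 'FFFFFFF'
  3F -> 'FFF'
  5F -> 'FFFFF'
  9D -> 'DDDDDDDDD'
  4F -> 'FFFF'
  2D -> 'DD'

Decoded = DDFFFFFFFFFFFFFFFDDDDDDDDDFFFFDD


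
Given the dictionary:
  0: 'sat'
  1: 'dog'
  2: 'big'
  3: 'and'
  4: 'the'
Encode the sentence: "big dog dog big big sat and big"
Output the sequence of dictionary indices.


Look up each word in the dictionary:
  'big' -> 2
  'dog' -> 1
  'dog' -> 1
  'big' -> 2
  'big' -> 2
  'sat' -> 0
  'and' -> 3
  'big' -> 2

Encoded: [2, 1, 1, 2, 2, 0, 3, 2]


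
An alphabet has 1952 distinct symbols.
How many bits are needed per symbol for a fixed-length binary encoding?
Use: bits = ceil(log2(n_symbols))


log2(1952) = 10.9307
Bracket: 2^10 = 1024 < 1952 <= 2^11 = 2048
So ceil(log2(1952)) = 11

bits = ceil(log2(1952)) = ceil(10.9307) = 11 bits


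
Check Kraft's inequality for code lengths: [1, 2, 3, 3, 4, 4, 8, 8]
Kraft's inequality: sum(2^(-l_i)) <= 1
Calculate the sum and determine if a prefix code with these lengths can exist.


Sum = 2^(-1) + 2^(-2) + 2^(-3) + 2^(-3) + 2^(-4) + 2^(-4) + 2^(-8) + 2^(-8)
    = 0.5 + 0.25 + 0.125 + 0.125 + 0.0625 + 0.0625 + 0.00390625 + 0.00390625
    = 290/256 = 1.1328125
Since 1.1328125 > 1, Kraft's inequality is NOT satisfied.
A prefix code with these lengths CANNOT exist.

Kraft sum = 1.1328125. Not satisfied.


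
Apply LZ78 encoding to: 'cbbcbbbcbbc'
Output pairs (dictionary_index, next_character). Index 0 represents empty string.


LZ78 encoding steps:
Dictionary: {0: ''}
Step 1: w='' (idx 0), next='c' -> output (0, 'c'), add 'c' as idx 1
Step 2: w='' (idx 0), next='b' -> output (0, 'b'), add 'b' as idx 2
Step 3: w='b' (idx 2), next='c' -> output (2, 'c'), add 'bc' as idx 3
Step 4: w='b' (idx 2), next='b' -> output (2, 'b'), add 'bb' as idx 4
Step 5: w='bc' (idx 3), next='b' -> output (3, 'b'), add 'bcb' as idx 5
Step 6: w='bc' (idx 3), end of input -> output (3, '')


Encoded: [(0, 'c'), (0, 'b'), (2, 'c'), (2, 'b'), (3, 'b'), (3, '')]


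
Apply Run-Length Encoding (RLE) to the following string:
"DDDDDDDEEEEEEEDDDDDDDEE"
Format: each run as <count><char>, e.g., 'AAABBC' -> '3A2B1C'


Scanning runs left to right:
  i=0: run of 'D' x 7 -> '7D'
  i=7: run of 'E' x 7 -> '7E'
  i=14: run of 'D' x 7 -> '7D'
  i=21: run of 'E' x 2 -> '2E'

RLE = 7D7E7D2E


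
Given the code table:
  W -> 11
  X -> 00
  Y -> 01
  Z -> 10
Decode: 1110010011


Decoding:
11 -> W
10 -> Z
01 -> Y
00 -> X
11 -> W


Result: WZYXW


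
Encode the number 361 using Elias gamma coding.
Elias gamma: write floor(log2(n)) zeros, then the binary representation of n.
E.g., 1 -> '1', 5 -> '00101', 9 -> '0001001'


num_bits = floor(log2(361)) + 1 = 9
leading_zeros = num_bits - 1 = 8
binary(361) = 101101001

Elias gamma(361) = '00000000' + '101101001' = 00000000101101001 (17 bits)


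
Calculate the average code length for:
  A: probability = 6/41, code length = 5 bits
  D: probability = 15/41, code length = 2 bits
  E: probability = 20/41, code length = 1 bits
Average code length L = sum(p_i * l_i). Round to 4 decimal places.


Weighted contributions p_i * l_i:
  A: (6/41) * 5 = 30/41
  D: (15/41) * 2 = 30/41
  E: (20/41) * 1 = 20/41
Sum = (30 + 30 + 20)/41 = 80/41

L = 80/41 = 1.9512 bits/symbol


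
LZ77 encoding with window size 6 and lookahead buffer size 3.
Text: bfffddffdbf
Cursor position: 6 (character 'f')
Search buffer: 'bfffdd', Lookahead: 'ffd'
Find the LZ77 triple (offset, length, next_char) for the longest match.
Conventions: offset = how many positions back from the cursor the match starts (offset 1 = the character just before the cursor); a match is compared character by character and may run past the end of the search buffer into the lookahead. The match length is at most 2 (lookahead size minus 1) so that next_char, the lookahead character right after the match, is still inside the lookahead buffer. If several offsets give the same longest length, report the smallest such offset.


Try each offset into the search buffer:
  offset=1 (pos 5, char 'd'): match length 0
  offset=2 (pos 4, char 'd'): match length 0
  offset=3 (pos 3, char 'f'): match length 1
  offset=4 (pos 2, char 'f'): match length 2
  offset=5 (pos 1, char 'f'): match length 2
  offset=6 (pos 0, char 'b'): match length 0
Longest match has length 2, found at offsets 4, 5; take the smallest, offset 4.
next_char = character at position 6 + 2 = 8 -> 'd'

Best match: offset=4, length=2 (matching 'ff' starting at position 2)
LZ77 triple: (4, 2, 'd')


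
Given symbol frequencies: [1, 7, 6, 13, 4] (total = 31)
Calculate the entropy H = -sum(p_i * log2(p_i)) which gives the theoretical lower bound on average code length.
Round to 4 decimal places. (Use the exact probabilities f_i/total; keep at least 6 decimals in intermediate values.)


Per-symbol terms -p_i * log2(p_i) with p_i = f_i/31:
  p = 1/31 = 0.032258: log2(p) = -4.954196, -p*log2(p) = 0.159813
  p = 7/31 = 0.225806: log2(p) = -2.146841, -p*log2(p) = 0.484771
  p = 6/31 = 0.193548: log2(p) = -2.369234, -p*log2(p) = 0.458561
  p = 13/31 = 0.419355: log2(p) = -1.253757, -p*log2(p) = 0.525769
  p = 4/31 = 0.129032: log2(p) = -2.954196, -p*log2(p) = 0.381187
H = 0.159813 + 0.484771 + 0.458561 + 0.525769 + 0.381187 = 2.010101

H = 2.0101 bits/symbol


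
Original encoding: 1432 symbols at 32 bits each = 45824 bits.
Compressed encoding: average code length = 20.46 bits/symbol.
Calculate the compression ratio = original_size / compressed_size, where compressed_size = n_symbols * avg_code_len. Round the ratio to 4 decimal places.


original_size = n_symbols * orig_bits = 1432 * 32 = 45824 bits
compressed_size = n_symbols * avg_code_len = 1432 * 20.46 = 29298.72 bits
ratio = original_size / compressed_size = 45824 / 29298.72 = 1.564

Compression ratio = 1.564


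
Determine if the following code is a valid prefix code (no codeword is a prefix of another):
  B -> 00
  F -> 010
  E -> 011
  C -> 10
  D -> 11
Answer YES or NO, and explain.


Checking each pair (does one codeword prefix another?):
  B='00' vs F='010': no prefix
  B='00' vs E='011': no prefix
  B='00' vs C='10': no prefix
  B='00' vs D='11': no prefix
  F='010' vs B='00': no prefix
  F='010' vs E='011': no prefix
  F='010' vs C='10': no prefix
  F='010' vs D='11': no prefix
  E='011' vs B='00': no prefix
  E='011' vs F='010': no prefix
  E='011' vs C='10': no prefix
  E='011' vs D='11': no prefix
  C='10' vs B='00': no prefix
  C='10' vs F='010': no prefix
  C='10' vs E='011': no prefix
  C='10' vs D='11': no prefix
  D='11' vs B='00': no prefix
  D='11' vs F='010': no prefix
  D='11' vs E='011': no prefix
  D='11' vs C='10': no prefix
No violation found over all pairs.

YES -- this is a valid prefix code. No codeword is a prefix of any other codeword.


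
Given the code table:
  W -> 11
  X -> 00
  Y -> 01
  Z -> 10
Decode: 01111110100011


Decoding:
01 -> Y
11 -> W
11 -> W
10 -> Z
10 -> Z
00 -> X
11 -> W


Result: YWWZZXW


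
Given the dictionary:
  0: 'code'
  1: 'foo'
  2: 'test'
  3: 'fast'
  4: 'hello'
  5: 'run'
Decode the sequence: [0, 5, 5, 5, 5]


Look up each index in the dictionary:
  0 -> 'code'
  5 -> 'run'
  5 -> 'run'
  5 -> 'run'
  5 -> 'run'

Decoded: "code run run run run"


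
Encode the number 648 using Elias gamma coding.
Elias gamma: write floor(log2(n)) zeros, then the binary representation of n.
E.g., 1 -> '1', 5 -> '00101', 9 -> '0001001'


num_bits = floor(log2(648)) + 1 = 10
leading_zeros = num_bits - 1 = 9
binary(648) = 1010001000

Elias gamma(648) = '000000000' + '1010001000' = 0000000001010001000 (19 bits)


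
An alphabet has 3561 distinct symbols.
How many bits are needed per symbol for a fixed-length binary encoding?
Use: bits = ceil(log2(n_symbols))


log2(3561) = 11.7981
Bracket: 2^11 = 2048 < 3561 <= 2^12 = 4096
So ceil(log2(3561)) = 12

bits = ceil(log2(3561)) = ceil(11.7981) = 12 bits


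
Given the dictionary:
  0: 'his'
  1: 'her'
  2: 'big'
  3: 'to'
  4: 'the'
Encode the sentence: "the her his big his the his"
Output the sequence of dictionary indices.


Look up each word in the dictionary:
  'the' -> 4
  'her' -> 1
  'his' -> 0
  'big' -> 2
  'his' -> 0
  'the' -> 4
  'his' -> 0

Encoded: [4, 1, 0, 2, 0, 4, 0]


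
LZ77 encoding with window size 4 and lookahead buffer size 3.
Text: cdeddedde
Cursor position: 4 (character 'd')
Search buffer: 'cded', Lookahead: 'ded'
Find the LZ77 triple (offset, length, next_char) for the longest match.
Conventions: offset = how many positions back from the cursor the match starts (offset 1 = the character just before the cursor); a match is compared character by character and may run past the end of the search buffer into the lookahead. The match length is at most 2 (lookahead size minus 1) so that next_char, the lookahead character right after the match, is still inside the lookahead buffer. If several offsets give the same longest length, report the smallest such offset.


Try each offset into the search buffer:
  offset=1 (pos 3, char 'd'): match length 1
  offset=2 (pos 2, char 'e'): match length 0
  offset=3 (pos 1, char 'd'): match length 2
  offset=4 (pos 0, char 'c'): match length 0
Longest match has length 2 at offset 3.
next_char = character at position 4 + 2 = 6 -> 'd'

Best match: offset=3, length=2 (matching 'de' starting at position 1)
LZ77 triple: (3, 2, 'd')


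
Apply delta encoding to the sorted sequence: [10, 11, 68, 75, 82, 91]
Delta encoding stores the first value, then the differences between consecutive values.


First value: 10
Deltas:
  11 - 10 = 1
  68 - 11 = 57
  75 - 68 = 7
  82 - 75 = 7
  91 - 82 = 9


Delta encoded: [10, 1, 57, 7, 7, 9]


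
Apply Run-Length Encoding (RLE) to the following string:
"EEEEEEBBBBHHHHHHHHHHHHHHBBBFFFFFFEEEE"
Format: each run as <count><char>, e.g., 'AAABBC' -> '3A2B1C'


Scanning runs left to right:
  i=0: run of 'E' x 6 -> '6E'
  i=6: run of 'B' x 4 -> '4B'
  i=10: run of 'H' x 14 -> '14H'
  i=24: run of 'B' x 3 -> '3B'
  i=27: run of 'F' x 6 -> '6F'
  i=33: run of 'E' x 4 -> '4E'

RLE = 6E4B14H3B6F4E


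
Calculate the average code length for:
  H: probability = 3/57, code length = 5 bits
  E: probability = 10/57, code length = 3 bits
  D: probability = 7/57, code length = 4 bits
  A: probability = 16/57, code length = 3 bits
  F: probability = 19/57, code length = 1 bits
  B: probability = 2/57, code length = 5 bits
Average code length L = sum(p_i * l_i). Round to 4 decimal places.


Weighted contributions p_i * l_i:
  H: (3/57) * 5 = 15/57
  E: (10/57) * 3 = 30/57
  D: (7/57) * 4 = 28/57
  A: (16/57) * 3 = 48/57
  F: (19/57) * 1 = 19/57
  B: (2/57) * 5 = 10/57
Sum = (15 + 30 + 28 + 48 + 19 + 10)/57 = 150/57

L = 150/57 = 2.6316 bits/symbol


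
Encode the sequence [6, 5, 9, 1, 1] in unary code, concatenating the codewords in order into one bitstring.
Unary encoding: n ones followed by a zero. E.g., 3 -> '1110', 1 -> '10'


Encode each number as n ones followed by a terminating 0:
  6 -> 1111110 (7 bits)
  5 -> 111110 (6 bits)
  9 -> 1111111110 (10 bits)
  1 -> 10 (2 bits)
  1 -> 10 (2 bits)
Total length = 7 + 6 + 10 + 2 + 2 = 27 bits.

Unary([6, 5, 9, 1, 1]) = 111111011111011111111101010 (27 bits)


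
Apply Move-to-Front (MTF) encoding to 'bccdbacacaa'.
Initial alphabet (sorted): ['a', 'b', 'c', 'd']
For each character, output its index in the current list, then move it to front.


MTF encoding:
'b': index 1 in ['a', 'b', 'c', 'd'] -> ['b', 'a', 'c', 'd']
'c': index 2 in ['b', 'a', 'c', 'd'] -> ['c', 'b', 'a', 'd']
'c': index 0 in ['c', 'b', 'a', 'd'] -> ['c', 'b', 'a', 'd']
'd': index 3 in ['c', 'b', 'a', 'd'] -> ['d', 'c', 'b', 'a']
'b': index 2 in ['d', 'c', 'b', 'a'] -> ['b', 'd', 'c', 'a']
'a': index 3 in ['b', 'd', 'c', 'a'] -> ['a', 'b', 'd', 'c']
'c': index 3 in ['a', 'b', 'd', 'c'] -> ['c', 'a', 'b', 'd']
'a': index 1 in ['c', 'a', 'b', 'd'] -> ['a', 'c', 'b', 'd']
'c': index 1 in ['a', 'c', 'b', 'd'] -> ['c', 'a', 'b', 'd']
'a': index 1 in ['c', 'a', 'b', 'd'] -> ['a', 'c', 'b', 'd']
'a': index 0 in ['a', 'c', 'b', 'd'] -> ['a', 'c', 'b', 'd']


Output: [1, 2, 0, 3, 2, 3, 3, 1, 1, 1, 0]


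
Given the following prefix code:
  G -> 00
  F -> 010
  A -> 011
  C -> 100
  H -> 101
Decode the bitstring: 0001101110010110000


Decoding step by step:
Bits 00 -> G
Bits 011 -> A
Bits 011 -> A
Bits 100 -> C
Bits 101 -> H
Bits 100 -> C
Bits 00 -> G


Decoded message: GAACHCG


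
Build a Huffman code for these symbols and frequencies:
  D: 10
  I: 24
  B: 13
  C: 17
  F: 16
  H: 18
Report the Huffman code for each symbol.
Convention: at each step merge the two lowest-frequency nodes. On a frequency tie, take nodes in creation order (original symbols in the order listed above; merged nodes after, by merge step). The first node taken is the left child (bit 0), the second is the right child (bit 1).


Huffman tree construction:
Step 1: Merge D(10) + B(13) = 23
Step 2: Merge F(16) + C(17) = 33
Step 3: Merge H(18) + (D+B)(23) = 41
Step 4: Merge I(24) + (F+C)(33) = 57
Step 5: Merge (H+(D+B))(41) + (I+(F+C))(57) = 98
Read each symbol's code off the tree from the root (left child = 0, right child = 1).

Codes:
  D: 010 (length 3)
  I: 10 (length 2)
  B: 011 (length 3)
  C: 111 (length 3)
  F: 110 (length 3)
  H: 00 (length 2)
Average code length: 252/98 = 2.5714 bits/symbol


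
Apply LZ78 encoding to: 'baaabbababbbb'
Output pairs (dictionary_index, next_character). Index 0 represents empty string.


LZ78 encoding steps:
Dictionary: {0: ''}
Step 1: w='' (idx 0), next='b' -> output (0, 'b'), add 'b' as idx 1
Step 2: w='' (idx 0), next='a' -> output (0, 'a'), add 'a' as idx 2
Step 3: w='a' (idx 2), next='a' -> output (2, 'a'), add 'aa' as idx 3
Step 4: w='b' (idx 1), next='b' -> output (1, 'b'), add 'bb' as idx 4
Step 5: w='a' (idx 2), next='b' -> output (2, 'b'), add 'ab' as idx 5
Step 6: w='ab' (idx 5), next='b' -> output (5, 'b'), add 'abb' as idx 6
Step 7: w='bb' (idx 4), end of input -> output (4, '')


Encoded: [(0, 'b'), (0, 'a'), (2, 'a'), (1, 'b'), (2, 'b'), (5, 'b'), (4, '')]


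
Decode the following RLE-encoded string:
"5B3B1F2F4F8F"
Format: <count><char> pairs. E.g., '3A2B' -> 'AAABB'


Expanding each <count><char> pair:
  5B -> 'BBBBB'
  3B -> 'BBB'
  1F -> 'F'
  2F -> 'FF'
  4F -> 'FFFF'
  8F -> 'FFFFFFFF'

Decoded = BBBBBBBBFFFFFFFFFFFFFFF


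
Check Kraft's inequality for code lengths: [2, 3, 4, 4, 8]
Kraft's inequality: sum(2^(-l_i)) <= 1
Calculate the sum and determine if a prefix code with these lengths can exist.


Sum = 2^(-2) + 2^(-3) + 2^(-4) + 2^(-4) + 2^(-8)
    = 0.25 + 0.125 + 0.0625 + 0.0625 + 0.00390625
    = 129/256 = 0.50390625
Since 0.50390625 <= 1, Kraft's inequality IS satisfied.
A prefix code with these lengths CAN exist.

Kraft sum = 0.50390625. Satisfied.


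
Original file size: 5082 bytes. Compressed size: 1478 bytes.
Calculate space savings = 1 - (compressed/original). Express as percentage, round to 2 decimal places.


ratio = compressed/original = 1478/5082 = 0.29083
savings = 1 - ratio = 1 - 0.29083 = 0.70917
as a percentage: 0.70917 * 100 = 70.92%

Space savings = 1 - 1478/5082 = 70.92%


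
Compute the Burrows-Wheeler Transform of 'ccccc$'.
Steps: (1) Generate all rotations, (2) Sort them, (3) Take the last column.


Rotations (sorted):
  0: $ccccc -> last char: c
  1: c$cccc -> last char: c
  2: cc$ccc -> last char: c
  3: ccc$cc -> last char: c
  4: cccc$c -> last char: c
  5: ccccc$ -> last char: $


BWT = ccccc$


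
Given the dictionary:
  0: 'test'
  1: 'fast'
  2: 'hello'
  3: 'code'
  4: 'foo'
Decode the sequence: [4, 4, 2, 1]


Look up each index in the dictionary:
  4 -> 'foo'
  4 -> 'foo'
  2 -> 'hello'
  1 -> 'fast'

Decoded: "foo foo hello fast"


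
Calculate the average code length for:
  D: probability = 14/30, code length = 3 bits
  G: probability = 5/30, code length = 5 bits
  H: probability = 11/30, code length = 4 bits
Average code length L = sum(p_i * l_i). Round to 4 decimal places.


Weighted contributions p_i * l_i:
  D: (14/30) * 3 = 42/30
  G: (5/30) * 5 = 25/30
  H: (11/30) * 4 = 44/30
Sum = (42 + 25 + 44)/30 = 111/30

L = 111/30 = 3.7000 bits/symbol


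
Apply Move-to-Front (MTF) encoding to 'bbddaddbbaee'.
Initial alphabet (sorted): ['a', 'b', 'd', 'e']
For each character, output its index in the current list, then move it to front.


MTF encoding:
'b': index 1 in ['a', 'b', 'd', 'e'] -> ['b', 'a', 'd', 'e']
'b': index 0 in ['b', 'a', 'd', 'e'] -> ['b', 'a', 'd', 'e']
'd': index 2 in ['b', 'a', 'd', 'e'] -> ['d', 'b', 'a', 'e']
'd': index 0 in ['d', 'b', 'a', 'e'] -> ['d', 'b', 'a', 'e']
'a': index 2 in ['d', 'b', 'a', 'e'] -> ['a', 'd', 'b', 'e']
'd': index 1 in ['a', 'd', 'b', 'e'] -> ['d', 'a', 'b', 'e']
'd': index 0 in ['d', 'a', 'b', 'e'] -> ['d', 'a', 'b', 'e']
'b': index 2 in ['d', 'a', 'b', 'e'] -> ['b', 'd', 'a', 'e']
'b': index 0 in ['b', 'd', 'a', 'e'] -> ['b', 'd', 'a', 'e']
'a': index 2 in ['b', 'd', 'a', 'e'] -> ['a', 'b', 'd', 'e']
'e': index 3 in ['a', 'b', 'd', 'e'] -> ['e', 'a', 'b', 'd']
'e': index 0 in ['e', 'a', 'b', 'd'] -> ['e', 'a', 'b', 'd']


Output: [1, 0, 2, 0, 2, 1, 0, 2, 0, 2, 3, 0]


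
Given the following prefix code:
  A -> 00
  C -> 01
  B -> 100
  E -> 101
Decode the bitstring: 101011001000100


Decoding step by step:
Bits 101 -> E
Bits 01 -> C
Bits 100 -> B
Bits 100 -> B
Bits 01 -> C
Bits 00 -> A


Decoded message: ECBBCA


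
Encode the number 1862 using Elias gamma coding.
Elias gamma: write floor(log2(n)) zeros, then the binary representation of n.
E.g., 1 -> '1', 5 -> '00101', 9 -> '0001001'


num_bits = floor(log2(1862)) + 1 = 11
leading_zeros = num_bits - 1 = 10
binary(1862) = 11101000110

Elias gamma(1862) = '0000000000' + '11101000110' = 000000000011101000110 (21 bits)


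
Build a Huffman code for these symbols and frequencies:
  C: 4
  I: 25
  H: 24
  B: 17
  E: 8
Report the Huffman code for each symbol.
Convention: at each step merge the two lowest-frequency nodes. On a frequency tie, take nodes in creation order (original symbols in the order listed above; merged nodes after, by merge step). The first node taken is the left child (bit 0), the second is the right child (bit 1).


Huffman tree construction:
Step 1: Merge C(4) + E(8) = 12
Step 2: Merge (C+E)(12) + B(17) = 29
Step 3: Merge H(24) + I(25) = 49
Step 4: Merge ((C+E)+B)(29) + (H+I)(49) = 78
Read each symbol's code off the tree from the root (left child = 0, right child = 1).

Codes:
  C: 000 (length 3)
  I: 11 (length 2)
  H: 10 (length 2)
  B: 01 (length 2)
  E: 001 (length 3)
Average code length: 168/78 = 2.1538 bits/symbol


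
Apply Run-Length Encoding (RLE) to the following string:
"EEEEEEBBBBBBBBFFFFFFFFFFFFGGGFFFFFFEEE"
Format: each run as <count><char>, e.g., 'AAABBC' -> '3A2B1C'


Scanning runs left to right:
  i=0: run of 'E' x 6 -> '6E'
  i=6: run of 'B' x 8 -> '8B'
  i=14: run of 'F' x 12 -> '12F'
  i=26: run of 'G' x 3 -> '3G'
  i=29: run of 'F' x 6 -> '6F'
  i=35: run of 'E' x 3 -> '3E'

RLE = 6E8B12F3G6F3E


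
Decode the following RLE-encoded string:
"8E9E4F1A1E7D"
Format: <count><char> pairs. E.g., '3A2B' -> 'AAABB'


Expanding each <count><char> pair:
  8E -> 'EEEEEEEE'
  9E -> 'EEEEEEEEE'
  4F -> 'FFFF'
  1A -> 'A'
  1E -> 'E'
  7D -> 'DDDDDDD'

Decoded = EEEEEEEEEEEEEEEEEFFFFAEDDDDDDD


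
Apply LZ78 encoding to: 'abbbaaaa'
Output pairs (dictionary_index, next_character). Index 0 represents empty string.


LZ78 encoding steps:
Dictionary: {0: ''}
Step 1: w='' (idx 0), next='a' -> output (0, 'a'), add 'a' as idx 1
Step 2: w='' (idx 0), next='b' -> output (0, 'b'), add 'b' as idx 2
Step 3: w='b' (idx 2), next='b' -> output (2, 'b'), add 'bb' as idx 3
Step 4: w='a' (idx 1), next='a' -> output (1, 'a'), add 'aa' as idx 4
Step 5: w='aa' (idx 4), end of input -> output (4, '')


Encoded: [(0, 'a'), (0, 'b'), (2, 'b'), (1, 'a'), (4, '')]


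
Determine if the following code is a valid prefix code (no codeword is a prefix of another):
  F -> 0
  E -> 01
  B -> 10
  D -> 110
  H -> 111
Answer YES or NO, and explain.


Checking each pair (does one codeword prefix another?):
  F='0' vs E='01': prefix -- VIOLATION

NO -- this is NOT a valid prefix code. F (0) is a prefix of E (01).


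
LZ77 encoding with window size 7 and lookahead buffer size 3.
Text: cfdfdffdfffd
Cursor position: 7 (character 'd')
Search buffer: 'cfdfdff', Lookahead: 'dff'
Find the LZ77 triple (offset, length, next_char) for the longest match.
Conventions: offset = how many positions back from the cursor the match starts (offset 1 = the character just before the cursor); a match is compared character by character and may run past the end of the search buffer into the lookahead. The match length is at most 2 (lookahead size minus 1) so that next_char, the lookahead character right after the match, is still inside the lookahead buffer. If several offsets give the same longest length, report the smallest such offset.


Try each offset into the search buffer:
  offset=1 (pos 6, char 'f'): match length 0
  offset=2 (pos 5, char 'f'): match length 0
  offset=3 (pos 4, char 'd'): match length 2
  offset=4 (pos 3, char 'f'): match length 0
  offset=5 (pos 2, char 'd'): match length 2
  offset=6 (pos 1, char 'f'): match length 0
  offset=7 (pos 0, char 'c'): match length 0
Longest match has length 2, found at offsets 3, 5; take the smallest, offset 3.
next_char = character at position 7 + 2 = 9 -> 'f'

Best match: offset=3, length=2 (matching 'df' starting at position 4)
LZ77 triple: (3, 2, 'f')


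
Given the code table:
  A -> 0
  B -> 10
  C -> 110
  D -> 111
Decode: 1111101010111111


Decoding:
111 -> D
110 -> C
10 -> B
10 -> B
111 -> D
111 -> D


Result: DCBBDD


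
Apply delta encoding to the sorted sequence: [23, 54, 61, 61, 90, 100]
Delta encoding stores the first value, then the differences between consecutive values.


First value: 23
Deltas:
  54 - 23 = 31
  61 - 54 = 7
  61 - 61 = 0
  90 - 61 = 29
  100 - 90 = 10


Delta encoded: [23, 31, 7, 0, 29, 10]


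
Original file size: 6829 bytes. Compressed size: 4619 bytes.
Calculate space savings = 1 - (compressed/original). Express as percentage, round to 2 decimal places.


ratio = compressed/original = 4619/6829 = 0.67638
savings = 1 - ratio = 1 - 0.67638 = 0.32362
as a percentage: 0.32362 * 100 = 32.36%

Space savings = 1 - 4619/6829 = 32.36%


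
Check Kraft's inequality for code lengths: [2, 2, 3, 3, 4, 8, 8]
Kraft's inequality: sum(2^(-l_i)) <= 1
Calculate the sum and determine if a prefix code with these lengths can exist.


Sum = 2^(-2) + 2^(-2) + 2^(-3) + 2^(-3) + 2^(-4) + 2^(-8) + 2^(-8)
    = 0.25 + 0.25 + 0.125 + 0.125 + 0.0625 + 0.00390625 + 0.00390625
    = 210/256 = 0.8203125
Since 0.8203125 <= 1, Kraft's inequality IS satisfied.
A prefix code with these lengths CAN exist.

Kraft sum = 0.8203125. Satisfied.


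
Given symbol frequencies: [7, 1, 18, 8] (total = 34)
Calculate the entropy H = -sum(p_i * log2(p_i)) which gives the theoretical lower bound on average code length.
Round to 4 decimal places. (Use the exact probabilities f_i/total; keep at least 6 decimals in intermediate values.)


Per-symbol terms -p_i * log2(p_i) with p_i = f_i/34:
  p = 7/34 = 0.205882: log2(p) = -2.280108, -p*log2(p) = 0.469434
  p = 1/34 = 0.029412: log2(p) = -5.087463, -p*log2(p) = 0.149631
  p = 18/34 = 0.529412: log2(p) = -0.917538, -p*log2(p) = 0.485755
  p = 8/34 = 0.235294: log2(p) = -2.087463, -p*log2(p) = 0.491168
H = 0.469434 + 0.149631 + 0.485755 + 0.491168 = 1.595988

H = 1.596 bits/symbol


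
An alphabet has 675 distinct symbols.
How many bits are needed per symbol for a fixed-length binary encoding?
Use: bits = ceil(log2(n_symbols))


log2(675) = 9.3987
Bracket: 2^9 = 512 < 675 <= 2^10 = 1024
So ceil(log2(675)) = 10

bits = ceil(log2(675)) = ceil(9.3987) = 10 bits


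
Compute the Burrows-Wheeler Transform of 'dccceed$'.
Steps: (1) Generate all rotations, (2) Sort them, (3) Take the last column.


Rotations (sorted):
  0: $dccceed -> last char: d
  1: ccceed$d -> last char: d
  2: cceed$dc -> last char: c
  3: ceed$dcc -> last char: c
  4: d$dcccee -> last char: e
  5: dccceed$ -> last char: $
  6: ed$dccce -> last char: e
  7: eed$dccc -> last char: c


BWT = ddcce$ec


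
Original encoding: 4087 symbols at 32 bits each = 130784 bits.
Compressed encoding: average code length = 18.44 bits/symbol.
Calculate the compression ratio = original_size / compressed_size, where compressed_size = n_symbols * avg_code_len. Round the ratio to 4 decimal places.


original_size = n_symbols * orig_bits = 4087 * 32 = 130784 bits
compressed_size = n_symbols * avg_code_len = 4087 * 18.44 = 75364.28 bits
ratio = original_size / compressed_size = 130784 / 75364.28 = 1.7354

Compression ratio = 1.7354


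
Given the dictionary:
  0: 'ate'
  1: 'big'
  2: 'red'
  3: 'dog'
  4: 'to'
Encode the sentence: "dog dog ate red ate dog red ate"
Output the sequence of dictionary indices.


Look up each word in the dictionary:
  'dog' -> 3
  'dog' -> 3
  'ate' -> 0
  'red' -> 2
  'ate' -> 0
  'dog' -> 3
  'red' -> 2
  'ate' -> 0

Encoded: [3, 3, 0, 2, 0, 3, 2, 0]


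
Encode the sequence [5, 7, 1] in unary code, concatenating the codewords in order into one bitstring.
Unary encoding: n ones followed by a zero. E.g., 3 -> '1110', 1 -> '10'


Encode each number as n ones followed by a terminating 0:
  5 -> 111110 (6 bits)
  7 -> 11111110 (8 bits)
  1 -> 10 (2 bits)
Total length = 6 + 8 + 2 = 16 bits.

Unary([5, 7, 1]) = 1111101111111010 (16 bits)


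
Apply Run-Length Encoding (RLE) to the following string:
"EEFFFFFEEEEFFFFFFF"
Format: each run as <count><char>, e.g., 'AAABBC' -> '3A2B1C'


Scanning runs left to right:
  i=0: run of 'E' x 2 -> '2E'
  i=2: run of 'F' x 5 -> '5F'
  i=7: run of 'E' x 4 -> '4E'
  i=11: run of 'F' x 7 -> '7F'

RLE = 2E5F4E7F


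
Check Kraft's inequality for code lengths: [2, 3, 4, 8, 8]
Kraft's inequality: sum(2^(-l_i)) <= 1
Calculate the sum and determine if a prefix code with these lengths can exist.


Sum = 2^(-2) + 2^(-3) + 2^(-4) + 2^(-8) + 2^(-8)
    = 0.25 + 0.125 + 0.0625 + 0.00390625 + 0.00390625
    = 114/256 = 0.4453125
Since 0.4453125 <= 1, Kraft's inequality IS satisfied.
A prefix code with these lengths CAN exist.

Kraft sum = 0.4453125. Satisfied.


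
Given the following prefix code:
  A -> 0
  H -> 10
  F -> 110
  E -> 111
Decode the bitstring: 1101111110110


Decoding step by step:
Bits 110 -> F
Bits 111 -> E
Bits 111 -> E
Bits 0 -> A
Bits 110 -> F


Decoded message: FEEAF


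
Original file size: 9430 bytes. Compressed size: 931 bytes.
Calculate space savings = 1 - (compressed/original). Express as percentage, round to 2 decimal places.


ratio = compressed/original = 931/9430 = 0.098727
savings = 1 - ratio = 1 - 0.098727 = 0.901273
as a percentage: 0.901273 * 100 = 90.13%

Space savings = 1 - 931/9430 = 90.13%


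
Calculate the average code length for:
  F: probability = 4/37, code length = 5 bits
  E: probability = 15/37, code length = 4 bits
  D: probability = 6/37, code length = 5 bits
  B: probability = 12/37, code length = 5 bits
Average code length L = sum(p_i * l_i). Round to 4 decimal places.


Weighted contributions p_i * l_i:
  F: (4/37) * 5 = 20/37
  E: (15/37) * 4 = 60/37
  D: (6/37) * 5 = 30/37
  B: (12/37) * 5 = 60/37
Sum = (20 + 60 + 30 + 60)/37 = 170/37

L = 170/37 = 4.5946 bits/symbol


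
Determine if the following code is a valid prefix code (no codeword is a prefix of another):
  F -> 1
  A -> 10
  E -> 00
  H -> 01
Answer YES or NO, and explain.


Checking each pair (does one codeword prefix another?):
  F='1' vs A='10': prefix -- VIOLATION

NO -- this is NOT a valid prefix code. F (1) is a prefix of A (10).


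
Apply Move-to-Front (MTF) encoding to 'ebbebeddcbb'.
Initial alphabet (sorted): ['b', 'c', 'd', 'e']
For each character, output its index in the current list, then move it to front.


MTF encoding:
'e': index 3 in ['b', 'c', 'd', 'e'] -> ['e', 'b', 'c', 'd']
'b': index 1 in ['e', 'b', 'c', 'd'] -> ['b', 'e', 'c', 'd']
'b': index 0 in ['b', 'e', 'c', 'd'] -> ['b', 'e', 'c', 'd']
'e': index 1 in ['b', 'e', 'c', 'd'] -> ['e', 'b', 'c', 'd']
'b': index 1 in ['e', 'b', 'c', 'd'] -> ['b', 'e', 'c', 'd']
'e': index 1 in ['b', 'e', 'c', 'd'] -> ['e', 'b', 'c', 'd']
'd': index 3 in ['e', 'b', 'c', 'd'] -> ['d', 'e', 'b', 'c']
'd': index 0 in ['d', 'e', 'b', 'c'] -> ['d', 'e', 'b', 'c']
'c': index 3 in ['d', 'e', 'b', 'c'] -> ['c', 'd', 'e', 'b']
'b': index 3 in ['c', 'd', 'e', 'b'] -> ['b', 'c', 'd', 'e']
'b': index 0 in ['b', 'c', 'd', 'e'] -> ['b', 'c', 'd', 'e']


Output: [3, 1, 0, 1, 1, 1, 3, 0, 3, 3, 0]


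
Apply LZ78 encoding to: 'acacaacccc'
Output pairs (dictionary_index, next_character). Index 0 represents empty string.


LZ78 encoding steps:
Dictionary: {0: ''}
Step 1: w='' (idx 0), next='a' -> output (0, 'a'), add 'a' as idx 1
Step 2: w='' (idx 0), next='c' -> output (0, 'c'), add 'c' as idx 2
Step 3: w='a' (idx 1), next='c' -> output (1, 'c'), add 'ac' as idx 3
Step 4: w='a' (idx 1), next='a' -> output (1, 'a'), add 'aa' as idx 4
Step 5: w='c' (idx 2), next='c' -> output (2, 'c'), add 'cc' as idx 5
Step 6: w='cc' (idx 5), end of input -> output (5, '')


Encoded: [(0, 'a'), (0, 'c'), (1, 'c'), (1, 'a'), (2, 'c'), (5, '')]


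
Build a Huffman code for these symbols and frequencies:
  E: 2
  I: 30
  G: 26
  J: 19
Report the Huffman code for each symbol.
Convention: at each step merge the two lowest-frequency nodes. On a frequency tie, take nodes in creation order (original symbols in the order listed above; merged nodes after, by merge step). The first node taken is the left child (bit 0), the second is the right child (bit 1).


Huffman tree construction:
Step 1: Merge E(2) + J(19) = 21
Step 2: Merge (E+J)(21) + G(26) = 47
Step 3: Merge I(30) + ((E+J)+G)(47) = 77
Read each symbol's code off the tree from the root (left child = 0, right child = 1).

Codes:
  E: 100 (length 3)
  I: 0 (length 1)
  G: 11 (length 2)
  J: 101 (length 3)
Average code length: 145/77 = 1.8831 bits/symbol


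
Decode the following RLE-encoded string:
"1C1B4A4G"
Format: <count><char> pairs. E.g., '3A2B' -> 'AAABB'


Expanding each <count><char> pair:
  1C -> 'C'
  1B -> 'B'
  4A -> 'AAAA'
  4G -> 'GGGG'

Decoded = CBAAAAGGGG


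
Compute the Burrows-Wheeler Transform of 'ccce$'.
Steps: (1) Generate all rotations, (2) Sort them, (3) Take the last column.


Rotations (sorted):
  0: $ccce -> last char: e
  1: ccce$ -> last char: $
  2: cce$c -> last char: c
  3: ce$cc -> last char: c
  4: e$ccc -> last char: c


BWT = e$ccc


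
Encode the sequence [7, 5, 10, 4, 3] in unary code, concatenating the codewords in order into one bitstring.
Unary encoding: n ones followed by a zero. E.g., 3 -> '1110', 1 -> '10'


Encode each number as n ones followed by a terminating 0:
  7 -> 11111110 (8 bits)
  5 -> 111110 (6 bits)
  10 -> 11111111110 (11 bits)
  4 -> 11110 (5 bits)
  3 -> 1110 (4 bits)
Total length = 8 + 6 + 11 + 5 + 4 = 34 bits.

Unary([7, 5, 10, 4, 3]) = 1111111011111011111111110111101110 (34 bits)


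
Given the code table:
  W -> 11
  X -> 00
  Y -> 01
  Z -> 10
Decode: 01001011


Decoding:
01 -> Y
00 -> X
10 -> Z
11 -> W


Result: YXZW


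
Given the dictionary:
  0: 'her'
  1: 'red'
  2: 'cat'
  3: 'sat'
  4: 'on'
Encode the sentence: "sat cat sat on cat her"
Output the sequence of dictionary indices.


Look up each word in the dictionary:
  'sat' -> 3
  'cat' -> 2
  'sat' -> 3
  'on' -> 4
  'cat' -> 2
  'her' -> 0

Encoded: [3, 2, 3, 4, 2, 0]


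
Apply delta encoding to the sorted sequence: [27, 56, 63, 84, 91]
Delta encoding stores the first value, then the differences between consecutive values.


First value: 27
Deltas:
  56 - 27 = 29
  63 - 56 = 7
  84 - 63 = 21
  91 - 84 = 7


Delta encoded: [27, 29, 7, 21, 7]


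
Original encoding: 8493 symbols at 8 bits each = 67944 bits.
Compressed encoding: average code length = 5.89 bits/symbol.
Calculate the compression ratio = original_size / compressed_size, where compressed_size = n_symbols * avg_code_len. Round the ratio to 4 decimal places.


original_size = n_symbols * orig_bits = 8493 * 8 = 67944 bits
compressed_size = n_symbols * avg_code_len = 8493 * 5.89 = 50023.77 bits
ratio = original_size / compressed_size = 67944 / 50023.77 = 1.3582

Compression ratio = 1.3582


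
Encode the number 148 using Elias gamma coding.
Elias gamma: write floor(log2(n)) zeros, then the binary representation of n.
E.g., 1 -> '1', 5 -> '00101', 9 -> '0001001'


num_bits = floor(log2(148)) + 1 = 8
leading_zeros = num_bits - 1 = 7
binary(148) = 10010100

Elias gamma(148) = '0000000' + '10010100' = 000000010010100 (15 bits)


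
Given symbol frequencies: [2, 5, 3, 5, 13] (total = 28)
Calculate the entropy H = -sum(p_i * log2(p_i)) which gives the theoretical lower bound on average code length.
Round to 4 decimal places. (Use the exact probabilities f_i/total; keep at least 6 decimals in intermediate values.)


Per-symbol terms -p_i * log2(p_i) with p_i = f_i/28:
  p = 2/28 = 0.071429: log2(p) = -3.807355, -p*log2(p) = 0.271954
  p = 5/28 = 0.178571: log2(p) = -2.485427, -p*log2(p) = 0.443826
  p = 3/28 = 0.107143: log2(p) = -3.222392, -p*log2(p) = 0.345256
  p = 5/28 = 0.178571: log2(p) = -2.485427, -p*log2(p) = 0.443826
  p = 13/28 = 0.464286: log2(p) = -1.106915, -p*log2(p) = 0.513925
H = 0.271954 + 0.443826 + 0.345256 + 0.443826 + 0.513925 = 2.018787

H = 2.0188 bits/symbol


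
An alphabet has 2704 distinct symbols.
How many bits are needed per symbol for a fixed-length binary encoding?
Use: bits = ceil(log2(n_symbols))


log2(2704) = 11.4009
Bracket: 2^11 = 2048 < 2704 <= 2^12 = 4096
So ceil(log2(2704)) = 12

bits = ceil(log2(2704)) = ceil(11.4009) = 12 bits


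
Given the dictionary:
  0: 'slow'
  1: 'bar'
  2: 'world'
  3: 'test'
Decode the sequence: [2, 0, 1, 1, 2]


Look up each index in the dictionary:
  2 -> 'world'
  0 -> 'slow'
  1 -> 'bar'
  1 -> 'bar'
  2 -> 'world'

Decoded: "world slow bar bar world"


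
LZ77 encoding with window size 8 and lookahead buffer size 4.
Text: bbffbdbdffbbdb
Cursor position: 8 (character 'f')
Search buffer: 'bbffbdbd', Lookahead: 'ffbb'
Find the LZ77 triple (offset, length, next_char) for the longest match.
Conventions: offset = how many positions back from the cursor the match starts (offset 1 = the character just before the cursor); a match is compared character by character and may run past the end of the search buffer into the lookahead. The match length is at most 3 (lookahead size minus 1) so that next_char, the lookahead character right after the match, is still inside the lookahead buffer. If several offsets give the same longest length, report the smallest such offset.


Try each offset into the search buffer:
  offset=1 (pos 7, char 'd'): match length 0
  offset=2 (pos 6, char 'b'): match length 0
  offset=3 (pos 5, char 'd'): match length 0
  offset=4 (pos 4, char 'b'): match length 0
  offset=5 (pos 3, char 'f'): match length 1
  offset=6 (pos 2, char 'f'): match length 3
  offset=7 (pos 1, char 'b'): match length 0
  offset=8 (pos 0, char 'b'): match length 0
Longest match has length 3 at offset 6.
next_char = character at position 8 + 3 = 11 -> 'b'

Best match: offset=6, length=3 (matching 'ffb' starting at position 2)
LZ77 triple: (6, 3, 'b')


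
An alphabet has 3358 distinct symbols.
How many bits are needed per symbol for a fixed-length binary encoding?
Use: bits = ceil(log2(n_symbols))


log2(3358) = 11.7134
Bracket: 2^11 = 2048 < 3358 <= 2^12 = 4096
So ceil(log2(3358)) = 12

bits = ceil(log2(3358)) = ceil(11.7134) = 12 bits


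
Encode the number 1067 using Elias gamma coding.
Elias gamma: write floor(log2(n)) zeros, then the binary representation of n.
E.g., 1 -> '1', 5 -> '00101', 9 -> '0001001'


num_bits = floor(log2(1067)) + 1 = 11
leading_zeros = num_bits - 1 = 10
binary(1067) = 10000101011

Elias gamma(1067) = '0000000000' + '10000101011' = 000000000010000101011 (21 bits)


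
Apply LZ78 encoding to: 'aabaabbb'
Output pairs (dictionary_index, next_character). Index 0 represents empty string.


LZ78 encoding steps:
Dictionary: {0: ''}
Step 1: w='' (idx 0), next='a' -> output (0, 'a'), add 'a' as idx 1
Step 2: w='a' (idx 1), next='b' -> output (1, 'b'), add 'ab' as idx 2
Step 3: w='a' (idx 1), next='a' -> output (1, 'a'), add 'aa' as idx 3
Step 4: w='' (idx 0), next='b' -> output (0, 'b'), add 'b' as idx 4
Step 5: w='b' (idx 4), next='b' -> output (4, 'b'), add 'bb' as idx 5


Encoded: [(0, 'a'), (1, 'b'), (1, 'a'), (0, 'b'), (4, 'b')]


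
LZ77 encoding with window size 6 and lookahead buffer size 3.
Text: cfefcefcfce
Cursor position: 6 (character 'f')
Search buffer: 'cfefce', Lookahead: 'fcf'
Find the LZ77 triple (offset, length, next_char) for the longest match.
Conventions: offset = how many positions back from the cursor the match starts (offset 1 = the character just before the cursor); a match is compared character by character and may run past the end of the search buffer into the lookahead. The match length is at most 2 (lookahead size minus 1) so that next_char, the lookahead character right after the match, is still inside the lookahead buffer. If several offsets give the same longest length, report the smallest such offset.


Try each offset into the search buffer:
  offset=1 (pos 5, char 'e'): match length 0
  offset=2 (pos 4, char 'c'): match length 0
  offset=3 (pos 3, char 'f'): match length 2
  offset=4 (pos 2, char 'e'): match length 0
  offset=5 (pos 1, char 'f'): match length 1
  offset=6 (pos 0, char 'c'): match length 0
Longest match has length 2 at offset 3.
next_char = character at position 6 + 2 = 8 -> 'f'

Best match: offset=3, length=2 (matching 'fc' starting at position 3)
LZ77 triple: (3, 2, 'f')


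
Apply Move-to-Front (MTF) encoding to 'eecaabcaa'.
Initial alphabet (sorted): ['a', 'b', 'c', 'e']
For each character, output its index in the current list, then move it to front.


MTF encoding:
'e': index 3 in ['a', 'b', 'c', 'e'] -> ['e', 'a', 'b', 'c']
'e': index 0 in ['e', 'a', 'b', 'c'] -> ['e', 'a', 'b', 'c']
'c': index 3 in ['e', 'a', 'b', 'c'] -> ['c', 'e', 'a', 'b']
'a': index 2 in ['c', 'e', 'a', 'b'] -> ['a', 'c', 'e', 'b']
'a': index 0 in ['a', 'c', 'e', 'b'] -> ['a', 'c', 'e', 'b']
'b': index 3 in ['a', 'c', 'e', 'b'] -> ['b', 'a', 'c', 'e']
'c': index 2 in ['b', 'a', 'c', 'e'] -> ['c', 'b', 'a', 'e']
'a': index 2 in ['c', 'b', 'a', 'e'] -> ['a', 'c', 'b', 'e']
'a': index 0 in ['a', 'c', 'b', 'e'] -> ['a', 'c', 'b', 'e']


Output: [3, 0, 3, 2, 0, 3, 2, 2, 0]
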